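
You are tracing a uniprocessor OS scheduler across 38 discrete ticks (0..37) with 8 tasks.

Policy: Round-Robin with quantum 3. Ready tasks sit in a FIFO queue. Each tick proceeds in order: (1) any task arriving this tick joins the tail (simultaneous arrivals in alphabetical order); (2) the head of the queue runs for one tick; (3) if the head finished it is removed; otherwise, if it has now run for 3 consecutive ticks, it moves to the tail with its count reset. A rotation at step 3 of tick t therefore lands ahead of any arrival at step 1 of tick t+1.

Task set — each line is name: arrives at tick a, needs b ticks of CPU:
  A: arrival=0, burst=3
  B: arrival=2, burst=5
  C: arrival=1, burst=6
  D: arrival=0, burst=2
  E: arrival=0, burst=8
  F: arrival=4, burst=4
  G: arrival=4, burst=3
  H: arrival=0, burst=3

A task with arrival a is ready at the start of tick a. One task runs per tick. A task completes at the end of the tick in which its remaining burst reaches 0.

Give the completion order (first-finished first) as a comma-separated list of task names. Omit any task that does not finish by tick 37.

completion order = A, D, H, G, C, B, F, E

t=0: queue=[A,D,E,H] q_used=0 → run A
t=1: queue=[A,D,E,H,C] q_used=1 → run A
t=2: queue=[A,D,E,H,C,B] q_used=2 → run A
t=3: queue=[D,E,H,C,B] q_used=0 → run D
t=4: queue=[D,E,H,C,B,F,G] q_used=1 → run D
t=5: queue=[E,H,C,B,F,G] q_used=0 → run E
t=6: queue=[E,H,C,B,F,G] q_used=1 → run E
t=7: queue=[E,H,C,B,F,G] q_used=2 → run E
t=8: queue=[H,C,B,F,G,E] q_used=0 → run H
t=9: queue=[H,C,B,F,G,E] q_used=1 → run H
t=10: queue=[H,C,B,F,G,E] q_used=2 → run H
t=11: queue=[C,B,F,G,E] q_used=0 → run C
t=12: queue=[C,B,F,G,E] q_used=1 → run C
t=13: queue=[C,B,F,G,E] q_used=2 → run C
t=14: queue=[B,F,G,E,C] q_used=0 → run B
t=15: queue=[B,F,G,E,C] q_used=1 → run B
t=16: queue=[B,F,G,E,C] q_used=2 → run B
t=17: queue=[F,G,E,C,B] q_used=0 → run F
t=18: queue=[F,G,E,C,B] q_used=1 → run F
t=19: queue=[F,G,E,C,B] q_used=2 → run F
t=20: queue=[G,E,C,B,F] q_used=0 → run G
t=21: queue=[G,E,C,B,F] q_used=1 → run G
t=22: queue=[G,E,C,B,F] q_used=2 → run G
t=23: queue=[E,C,B,F] q_used=0 → run E
t=24: queue=[E,C,B,F] q_used=1 → run E
t=25: queue=[E,C,B,F] q_used=2 → run E
t=26: queue=[C,B,F,E] q_used=0 → run C
t=27: queue=[C,B,F,E] q_used=1 → run C
t=28: queue=[C,B,F,E] q_used=2 → run C
t=29: queue=[B,F,E] q_used=0 → run B
t=30: queue=[B,F,E] q_used=1 → run B
t=31: queue=[F,E] q_used=0 → run F
t=32: queue=[E] q_used=0 → run E
t=33: queue=[E] q_used=1 → run E
t=34: (idle)
t=35: (idle)
t=36: (idle)
t=37: (idle)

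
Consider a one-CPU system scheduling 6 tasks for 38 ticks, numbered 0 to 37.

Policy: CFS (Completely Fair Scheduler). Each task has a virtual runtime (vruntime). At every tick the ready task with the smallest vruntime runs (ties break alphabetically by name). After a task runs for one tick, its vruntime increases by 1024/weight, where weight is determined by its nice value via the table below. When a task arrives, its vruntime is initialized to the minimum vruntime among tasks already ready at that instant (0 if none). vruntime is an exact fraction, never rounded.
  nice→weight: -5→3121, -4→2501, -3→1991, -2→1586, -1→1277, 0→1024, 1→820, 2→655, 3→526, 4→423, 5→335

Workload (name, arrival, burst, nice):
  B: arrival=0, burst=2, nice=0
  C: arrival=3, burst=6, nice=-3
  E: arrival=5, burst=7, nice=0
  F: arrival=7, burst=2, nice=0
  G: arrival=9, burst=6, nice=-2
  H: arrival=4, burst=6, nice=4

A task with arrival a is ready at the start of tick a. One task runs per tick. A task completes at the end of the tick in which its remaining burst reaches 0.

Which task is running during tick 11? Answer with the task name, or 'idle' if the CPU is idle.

running at tick 11 = C

t=0: vr[B=0] → run B
t=1: vr[B=1] → run B
t=2: (idle)
t=3: vr[C=0] → run C
t=4: vr[C=1024/1991 H=1024/1991] → run C
t=5: vr[C=2048/1991 E=1024/1991 H=1024/1991] → run E
t=6: vr[C=2048/1991 E=3015/1991 H=1024/1991] → run H
t=7: vr[C=2048/1991 E=3015/1991 F=2048/1991 H=2471936/842193] → run C
t=8: vr[C=3072/1991 E=3015/1991 F=2048/1991 H=2471936/842193] → run F
t=9: vr[C=3072/1991 E=3015/1991 F=4039/1991 G=3015/1991 H=2471936/842193] → run E
t=10: vr[C=3072/1991 E=5006/1991 F=4039/1991 G=3015/1991 H=2471936/842193] → run G
t=11: vr[C=3072/1991 E=5006/1991 F=4039/1991 G=3410287/1578863 H=2471936/842193] → run C
t=12: vr[C=4096/1991 E=5006/1991 F=4039/1991 G=3410287/1578863 H=2471936/842193] → run F
t=13: vr[C=4096/1991 E=5006/1991 G=3410287/1578863 H=2471936/842193] → run C
t=14: vr[C=5120/1991 E=5006/1991 G=3410287/1578863 H=2471936/842193] → run G
t=15: vr[C=5120/1991 E=5006/1991 G=4429679/1578863 H=2471936/842193] → run E
t=16: vr[C=5120/1991 E=6997/1991 G=4429679/1578863 H=2471936/842193] → run C
t=17: vr[E=6997/1991 G=4429679/1578863 H=2471936/842193] → run G
t=18: vr[E=6997/1991 G=5449071/1578863 H=2471936/842193] → run H
t=19: vr[E=6997/1991 G=5449071/1578863 H=4510720/842193] → run G
t=20: vr[E=6997/1991 G=6468463/1578863 H=4510720/842193] → run E
t=21: vr[E=8988/1991 G=6468463/1578863 H=4510720/842193] → run G
t=22: vr[E=8988/1991 G=7487855/1578863 H=4510720/842193] → run E
t=23: vr[E=10979/1991 G=7487855/1578863 H=4510720/842193] → run G
t=24: vr[E=10979/1991 H=4510720/842193] → run H
t=25: vr[E=10979/1991 H=2183168/280731] → run E
t=26: vr[E=12970/1991 H=2183168/280731] → run E
t=27: vr[H=2183168/280731] → run H
t=28: vr[H=8588288/842193] → run H
t=29: vr[H=10627072/842193] → run H
t=30: (idle)
t=31: (idle)
t=32: (idle)
t=33: (idle)
t=34: (idle)
t=35: (idle)
t=36: (idle)
t=37: (idle)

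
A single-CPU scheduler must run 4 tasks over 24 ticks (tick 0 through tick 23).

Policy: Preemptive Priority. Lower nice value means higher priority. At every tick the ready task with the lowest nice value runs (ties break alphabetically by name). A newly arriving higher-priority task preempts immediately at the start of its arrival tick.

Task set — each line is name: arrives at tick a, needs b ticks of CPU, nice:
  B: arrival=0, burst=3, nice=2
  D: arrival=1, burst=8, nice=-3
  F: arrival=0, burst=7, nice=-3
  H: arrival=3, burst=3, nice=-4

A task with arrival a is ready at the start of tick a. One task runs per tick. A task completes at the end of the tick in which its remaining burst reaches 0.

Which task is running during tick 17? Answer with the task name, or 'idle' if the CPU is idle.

t=0: ready={B,F} → run F
t=1: ready={B,D,F} → run D
t=2: ready={B,D,F} → run D
t=3: ready={B,D,F,H} → run H
t=4: ready={B,D,F,H} → run H
t=5: ready={B,D,F,H} → run H
t=6: ready={B,D,F} → run D
t=7: ready={B,D,F} → run D
t=8: ready={B,D,F} → run D
t=9: ready={B,D,F} → run D
t=10: ready={B,D,F} → run D
t=11: ready={B,D,F} → run D
t=12: ready={B,F} → run F
t=13: ready={B,F} → run F
t=14: ready={B,F} → run F
t=15: ready={B,F} → run F
t=16: ready={B,F} → run F
t=17: ready={B,F} → run F
t=18: ready={B} → run B
t=19: ready={B} → run B
t=20: ready={B} → run B
t=21: (idle)
t=22: (idle)
t=23: (idle)

running at tick 17 = F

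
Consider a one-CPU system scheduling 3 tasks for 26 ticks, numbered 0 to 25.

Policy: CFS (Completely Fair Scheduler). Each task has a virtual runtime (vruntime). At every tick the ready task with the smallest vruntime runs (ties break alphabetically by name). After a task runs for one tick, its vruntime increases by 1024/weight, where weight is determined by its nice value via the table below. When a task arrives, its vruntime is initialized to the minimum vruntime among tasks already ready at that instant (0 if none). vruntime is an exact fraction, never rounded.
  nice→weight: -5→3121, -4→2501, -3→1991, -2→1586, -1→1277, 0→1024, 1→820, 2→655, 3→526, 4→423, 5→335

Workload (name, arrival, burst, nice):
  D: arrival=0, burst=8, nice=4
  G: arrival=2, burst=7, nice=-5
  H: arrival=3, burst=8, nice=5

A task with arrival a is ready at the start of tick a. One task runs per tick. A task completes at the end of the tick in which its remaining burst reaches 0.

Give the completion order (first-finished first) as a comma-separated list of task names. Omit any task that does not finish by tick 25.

t=0: vr[D=0] → run D
t=1: vr[D=1024/423] → run D
t=2: vr[D=2048/423 G=2048/423] → run D
t=3: vr[D=1024/141 G=2048/423 H=2048/423] → run G
t=4: vr[D=1024/141 G=6824960/1320183 H=2048/423] → run H
t=5: vr[D=1024/141 G=6824960/1320183 H=1119232/141705] → run G
t=6: vr[D=1024/141 G=7258112/1320183 H=1119232/141705] → run G
t=7: vr[D=1024/141 G=7691264/1320183 H=1119232/141705] → run G
t=8: vr[D=1024/141 G=8124416/1320183 H=1119232/141705] → run G
t=9: vr[D=1024/141 G=8557568/1320183 H=1119232/141705] → run G
t=10: vr[D=1024/141 G=8990720/1320183 H=1119232/141705] → run G
t=11: vr[D=1024/141 H=1119232/141705] → run D
t=12: vr[D=4096/423 H=1119232/141705] → run H
t=13: vr[D=4096/423 H=1552384/141705] → run D
t=14: vr[D=5120/423 H=1552384/141705] → run H
t=15: vr[D=5120/423 H=1985536/141705] → run D
t=16: vr[D=2048/141 H=1985536/141705] → run H
t=17: vr[D=2048/141 H=2418688/141705] → run D
t=18: vr[D=7168/423 H=2418688/141705] → run D
t=19: vr[H=2418688/141705] → run H
t=20: vr[H=570368/28341] → run H
t=21: vr[H=3284992/141705] → run H
t=22: vr[H=3718144/141705] → run H
t=23: (idle)
t=24: (idle)
t=25: (idle)

completion order = G, D, H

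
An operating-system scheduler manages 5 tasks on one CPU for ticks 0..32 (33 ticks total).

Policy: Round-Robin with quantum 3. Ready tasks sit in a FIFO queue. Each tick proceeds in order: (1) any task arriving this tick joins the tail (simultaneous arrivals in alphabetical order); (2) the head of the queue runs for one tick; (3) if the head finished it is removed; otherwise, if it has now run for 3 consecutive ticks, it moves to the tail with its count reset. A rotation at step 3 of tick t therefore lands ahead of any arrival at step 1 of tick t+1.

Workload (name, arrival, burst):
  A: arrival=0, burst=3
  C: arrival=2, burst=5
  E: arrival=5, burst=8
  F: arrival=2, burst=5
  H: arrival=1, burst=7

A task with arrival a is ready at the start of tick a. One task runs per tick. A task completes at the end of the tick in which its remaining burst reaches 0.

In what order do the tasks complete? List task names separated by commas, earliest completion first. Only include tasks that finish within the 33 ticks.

completion order = A, C, F, H, E

t=0: queue=[A] q_used=0 → run A
t=1: queue=[A,H] q_used=1 → run A
t=2: queue=[A,H,C,F] q_used=2 → run A
t=3: queue=[H,C,F] q_used=0 → run H
t=4: queue=[H,C,F] q_used=1 → run H
t=5: queue=[H,C,F,E] q_used=2 → run H
t=6: queue=[C,F,E,H] q_used=0 → run C
t=7: queue=[C,F,E,H] q_used=1 → run C
t=8: queue=[C,F,E,H] q_used=2 → run C
t=9: queue=[F,E,H,C] q_used=0 → run F
t=10: queue=[F,E,H,C] q_used=1 → run F
t=11: queue=[F,E,H,C] q_used=2 → run F
t=12: queue=[E,H,C,F] q_used=0 → run E
t=13: queue=[E,H,C,F] q_used=1 → run E
t=14: queue=[E,H,C,F] q_used=2 → run E
t=15: queue=[H,C,F,E] q_used=0 → run H
t=16: queue=[H,C,F,E] q_used=1 → run H
t=17: queue=[H,C,F,E] q_used=2 → run H
t=18: queue=[C,F,E,H] q_used=0 → run C
t=19: queue=[C,F,E,H] q_used=1 → run C
t=20: queue=[F,E,H] q_used=0 → run F
t=21: queue=[F,E,H] q_used=1 → run F
t=22: queue=[E,H] q_used=0 → run E
t=23: queue=[E,H] q_used=1 → run E
t=24: queue=[E,H] q_used=2 → run E
t=25: queue=[H,E] q_used=0 → run H
t=26: queue=[E] q_used=0 → run E
t=27: queue=[E] q_used=1 → run E
t=28: (idle)
t=29: (idle)
t=30: (idle)
t=31: (idle)
t=32: (idle)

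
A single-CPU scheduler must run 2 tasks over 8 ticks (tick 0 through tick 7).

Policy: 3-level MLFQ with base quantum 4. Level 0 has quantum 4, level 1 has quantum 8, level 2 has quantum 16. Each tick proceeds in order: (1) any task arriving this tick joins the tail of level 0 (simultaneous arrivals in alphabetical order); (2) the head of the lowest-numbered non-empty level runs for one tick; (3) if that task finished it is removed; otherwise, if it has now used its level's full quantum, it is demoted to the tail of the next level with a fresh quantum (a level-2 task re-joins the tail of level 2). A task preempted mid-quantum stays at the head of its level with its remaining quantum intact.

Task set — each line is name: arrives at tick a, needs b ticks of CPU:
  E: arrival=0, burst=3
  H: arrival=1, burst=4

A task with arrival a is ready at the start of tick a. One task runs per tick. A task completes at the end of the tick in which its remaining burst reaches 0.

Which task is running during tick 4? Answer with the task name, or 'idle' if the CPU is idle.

t=0: L0/L1/L2 = E/-/- → run E
t=1: L0/L1/L2 = EH/-/- → run E
t=2: L0/L1/L2 = EH/-/- → run E
t=3: L0/L1/L2 = H/-/- → run H
t=4: L0/L1/L2 = H/-/- → run H
t=5: L0/L1/L2 = H/-/- → run H
t=6: L0/L1/L2 = H/-/- → run H
t=7: (idle)

running at tick 4 = H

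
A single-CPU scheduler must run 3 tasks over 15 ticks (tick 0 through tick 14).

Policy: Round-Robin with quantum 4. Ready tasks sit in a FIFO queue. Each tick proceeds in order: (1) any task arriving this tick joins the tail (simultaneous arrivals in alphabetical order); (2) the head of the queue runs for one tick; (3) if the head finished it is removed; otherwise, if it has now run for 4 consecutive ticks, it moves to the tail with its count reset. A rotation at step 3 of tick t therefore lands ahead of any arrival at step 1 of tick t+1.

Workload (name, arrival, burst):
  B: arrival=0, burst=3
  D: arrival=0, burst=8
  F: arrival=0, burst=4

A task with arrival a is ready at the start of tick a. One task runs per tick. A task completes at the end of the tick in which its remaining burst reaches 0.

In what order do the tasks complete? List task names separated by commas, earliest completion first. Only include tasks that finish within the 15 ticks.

t=0: queue=[B,D,F] q_used=0 → run B
t=1: queue=[B,D,F] q_used=1 → run B
t=2: queue=[B,D,F] q_used=2 → run B
t=3: queue=[D,F] q_used=0 → run D
t=4: queue=[D,F] q_used=1 → run D
t=5: queue=[D,F] q_used=2 → run D
t=6: queue=[D,F] q_used=3 → run D
t=7: queue=[F,D] q_used=0 → run F
t=8: queue=[F,D] q_used=1 → run F
t=9: queue=[F,D] q_used=2 → run F
t=10: queue=[F,D] q_used=3 → run F
t=11: queue=[D] q_used=0 → run D
t=12: queue=[D] q_used=1 → run D
t=13: queue=[D] q_used=2 → run D
t=14: queue=[D] q_used=3 → run D

completion order = B, F, D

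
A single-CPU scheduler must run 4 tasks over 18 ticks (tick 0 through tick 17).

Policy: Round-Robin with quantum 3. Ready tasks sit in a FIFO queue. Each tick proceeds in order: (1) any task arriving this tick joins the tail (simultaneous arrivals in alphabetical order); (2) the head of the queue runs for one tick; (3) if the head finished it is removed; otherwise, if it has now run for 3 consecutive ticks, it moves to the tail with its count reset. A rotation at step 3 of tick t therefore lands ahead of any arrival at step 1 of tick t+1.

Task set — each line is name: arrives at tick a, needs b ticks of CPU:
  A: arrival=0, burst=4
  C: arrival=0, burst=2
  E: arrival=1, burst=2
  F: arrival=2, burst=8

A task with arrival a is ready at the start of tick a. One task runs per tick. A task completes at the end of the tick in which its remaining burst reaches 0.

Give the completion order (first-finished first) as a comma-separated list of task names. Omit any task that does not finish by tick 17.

completion order = C, E, A, F

t=0: queue=[A,C] q_used=0 → run A
t=1: queue=[A,C,E] q_used=1 → run A
t=2: queue=[A,C,E,F] q_used=2 → run A
t=3: queue=[C,E,F,A] q_used=0 → run C
t=4: queue=[C,E,F,A] q_used=1 → run C
t=5: queue=[E,F,A] q_used=0 → run E
t=6: queue=[E,F,A] q_used=1 → run E
t=7: queue=[F,A] q_used=0 → run F
t=8: queue=[F,A] q_used=1 → run F
t=9: queue=[F,A] q_used=2 → run F
t=10: queue=[A,F] q_used=0 → run A
t=11: queue=[F] q_used=0 → run F
t=12: queue=[F] q_used=1 → run F
t=13: queue=[F] q_used=2 → run F
t=14: queue=[F] q_used=0 → run F
t=15: queue=[F] q_used=1 → run F
t=16: (idle)
t=17: (idle)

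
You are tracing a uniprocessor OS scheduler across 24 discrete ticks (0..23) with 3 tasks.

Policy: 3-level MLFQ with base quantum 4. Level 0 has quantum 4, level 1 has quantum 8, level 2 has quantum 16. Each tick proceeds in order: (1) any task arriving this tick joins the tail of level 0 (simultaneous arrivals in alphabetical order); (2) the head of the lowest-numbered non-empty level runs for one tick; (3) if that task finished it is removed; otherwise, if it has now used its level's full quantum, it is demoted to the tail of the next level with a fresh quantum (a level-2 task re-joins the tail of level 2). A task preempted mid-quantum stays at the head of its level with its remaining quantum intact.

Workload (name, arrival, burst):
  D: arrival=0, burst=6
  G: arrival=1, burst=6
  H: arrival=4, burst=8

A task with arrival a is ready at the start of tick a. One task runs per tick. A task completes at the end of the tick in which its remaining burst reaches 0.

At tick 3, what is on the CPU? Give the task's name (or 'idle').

t=0: L0/L1/L2 = D/-/- → run D
t=1: L0/L1/L2 = DG/-/- → run D
t=2: L0/L1/L2 = DG/-/- → run D
t=3: L0/L1/L2 = DG/-/- → run D
t=4: L0/L1/L2 = GH/D/- → run G
t=5: L0/L1/L2 = GH/D/- → run G
t=6: L0/L1/L2 = GH/D/- → run G
t=7: L0/L1/L2 = GH/D/- → run G
t=8: L0/L1/L2 = H/DG/- → run H
t=9: L0/L1/L2 = H/DG/- → run H
t=10: L0/L1/L2 = H/DG/- → run H
t=11: L0/L1/L2 = H/DG/- → run H
t=12: L0/L1/L2 = -/DGH/- → run D
t=13: L0/L1/L2 = -/DGH/- → run D
t=14: L0/L1/L2 = -/GH/- → run G
t=15: L0/L1/L2 = -/GH/- → run G
t=16: L0/L1/L2 = -/H/- → run H
t=17: L0/L1/L2 = -/H/- → run H
t=18: L0/L1/L2 = -/H/- → run H
t=19: L0/L1/L2 = -/H/- → run H
t=20: (idle)
t=21: (idle)
t=22: (idle)
t=23: (idle)

running at tick 3 = D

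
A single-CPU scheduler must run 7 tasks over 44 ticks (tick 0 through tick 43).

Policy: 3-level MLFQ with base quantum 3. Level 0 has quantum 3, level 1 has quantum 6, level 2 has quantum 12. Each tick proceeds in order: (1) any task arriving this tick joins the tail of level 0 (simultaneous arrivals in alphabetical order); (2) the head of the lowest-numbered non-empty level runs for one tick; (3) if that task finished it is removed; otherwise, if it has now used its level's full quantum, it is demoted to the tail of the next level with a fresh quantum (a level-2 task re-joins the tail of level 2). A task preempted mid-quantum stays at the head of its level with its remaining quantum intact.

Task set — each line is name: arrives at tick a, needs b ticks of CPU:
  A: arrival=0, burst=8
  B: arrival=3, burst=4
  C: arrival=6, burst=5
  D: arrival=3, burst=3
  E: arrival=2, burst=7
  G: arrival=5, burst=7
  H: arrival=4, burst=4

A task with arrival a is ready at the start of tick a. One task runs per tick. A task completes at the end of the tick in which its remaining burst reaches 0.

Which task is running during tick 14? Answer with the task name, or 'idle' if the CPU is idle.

running at tick 14 = H

t=0: L0/L1/L2 = A/-/- → run A
t=1: L0/L1/L2 = A/-/- → run A
t=2: L0/L1/L2 = AE/-/- → run A
t=3: L0/L1/L2 = EBD/A/- → run E
t=4: L0/L1/L2 = EBDH/A/- → run E
t=5: L0/L1/L2 = EBDHG/A/- → run E
t=6: L0/L1/L2 = BDHGC/AE/- → run B
t=7: L0/L1/L2 = BDHGC/AE/- → run B
t=8: L0/L1/L2 = BDHGC/AE/- → run B
t=9: L0/L1/L2 = DHGC/AEB/- → run D
t=10: L0/L1/L2 = DHGC/AEB/- → run D
t=11: L0/L1/L2 = DHGC/AEB/- → run D
t=12: L0/L1/L2 = HGC/AEB/- → run H
t=13: L0/L1/L2 = HGC/AEB/- → run H
t=14: L0/L1/L2 = HGC/AEB/- → run H
t=15: L0/L1/L2 = GC/AEBH/- → run G
t=16: L0/L1/L2 = GC/AEBH/- → run G
t=17: L0/L1/L2 = GC/AEBH/- → run G
t=18: L0/L1/L2 = C/AEBHG/- → run C
t=19: L0/L1/L2 = C/AEBHG/- → run C
t=20: L0/L1/L2 = C/AEBHG/- → run C
t=21: L0/L1/L2 = -/AEBHGC/- → run A
t=22: L0/L1/L2 = -/AEBHGC/- → run A
t=23: L0/L1/L2 = -/AEBHGC/- → run A
t=24: L0/L1/L2 = -/AEBHGC/- → run A
t=25: L0/L1/L2 = -/AEBHGC/- → run A
t=26: L0/L1/L2 = -/EBHGC/- → run E
t=27: L0/L1/L2 = -/EBHGC/- → run E
t=28: L0/L1/L2 = -/EBHGC/- → run E
t=29: L0/L1/L2 = -/EBHGC/- → run E
t=30: L0/L1/L2 = -/BHGC/- → run B
t=31: L0/L1/L2 = -/HGC/- → run H
t=32: L0/L1/L2 = -/GC/- → run G
t=33: L0/L1/L2 = -/GC/- → run G
t=34: L0/L1/L2 = -/GC/- → run G
t=35: L0/L1/L2 = -/GC/- → run G
t=36: L0/L1/L2 = -/C/- → run C
t=37: L0/L1/L2 = -/C/- → run C
t=38: (idle)
t=39: (idle)
t=40: (idle)
t=41: (idle)
t=42: (idle)
t=43: (idle)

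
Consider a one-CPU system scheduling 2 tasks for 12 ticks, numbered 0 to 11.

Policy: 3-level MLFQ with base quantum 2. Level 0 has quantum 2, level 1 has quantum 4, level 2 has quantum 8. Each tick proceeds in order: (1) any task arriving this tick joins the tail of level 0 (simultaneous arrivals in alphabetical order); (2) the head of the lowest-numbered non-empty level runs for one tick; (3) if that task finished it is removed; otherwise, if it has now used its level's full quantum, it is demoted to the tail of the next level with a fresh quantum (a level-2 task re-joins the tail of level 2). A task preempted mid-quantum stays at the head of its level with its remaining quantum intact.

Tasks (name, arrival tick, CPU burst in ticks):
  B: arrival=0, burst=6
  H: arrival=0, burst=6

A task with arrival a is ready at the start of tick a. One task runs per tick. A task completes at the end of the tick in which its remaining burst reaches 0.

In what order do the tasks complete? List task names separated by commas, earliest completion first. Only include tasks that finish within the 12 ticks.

t=0: L0/L1/L2 = BH/-/- → run B
t=1: L0/L1/L2 = BH/-/- → run B
t=2: L0/L1/L2 = H/B/- → run H
t=3: L0/L1/L2 = H/B/- → run H
t=4: L0/L1/L2 = -/BH/- → run B
t=5: L0/L1/L2 = -/BH/- → run B
t=6: L0/L1/L2 = -/BH/- → run B
t=7: L0/L1/L2 = -/BH/- → run B
t=8: L0/L1/L2 = -/H/- → run H
t=9: L0/L1/L2 = -/H/- → run H
t=10: L0/L1/L2 = -/H/- → run H
t=11: L0/L1/L2 = -/H/- → run H

completion order = B, H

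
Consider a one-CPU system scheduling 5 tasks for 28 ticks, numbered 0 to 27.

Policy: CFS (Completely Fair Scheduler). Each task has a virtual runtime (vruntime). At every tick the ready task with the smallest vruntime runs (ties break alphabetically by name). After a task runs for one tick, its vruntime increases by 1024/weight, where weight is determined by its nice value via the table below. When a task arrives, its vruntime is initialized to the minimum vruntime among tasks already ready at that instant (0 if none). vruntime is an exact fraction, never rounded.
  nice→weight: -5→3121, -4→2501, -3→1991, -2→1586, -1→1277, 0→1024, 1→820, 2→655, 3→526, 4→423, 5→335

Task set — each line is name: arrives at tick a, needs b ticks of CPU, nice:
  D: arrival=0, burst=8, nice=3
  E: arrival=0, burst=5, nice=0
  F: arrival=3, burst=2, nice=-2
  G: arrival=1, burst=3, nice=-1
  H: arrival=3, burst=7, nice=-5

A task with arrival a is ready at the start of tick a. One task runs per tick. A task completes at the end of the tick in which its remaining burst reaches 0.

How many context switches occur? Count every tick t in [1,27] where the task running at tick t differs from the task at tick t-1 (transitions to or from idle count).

context switches = 19

t=0: vr[D=0 E=0] → run D
t=1: vr[D=512/263 E=0 G=0] → run E
t=2: vr[D=512/263 E=1 G=0] → run G
t=3: vr[D=512/263 E=1 F=1024/1277 G=1024/1277 H=1024/1277] → run F
t=4: vr[D=512/263 E=1 F=1465856/1012661 G=1024/1277 H=1024/1277] → run G
t=5: vr[D=512/263 E=1 F=1465856/1012661 G=2048/1277 H=1024/1277] → run H
t=6: vr[D=512/263 E=1 F=1465856/1012661 G=2048/1277 H=4503552/3985517] → run E
t=7: vr[D=512/263 E=2 F=1465856/1012661 G=2048/1277 H=4503552/3985517] → run H
t=8: vr[D=512/263 E=2 F=1465856/1012661 G=2048/1277 H=5811200/3985517] → run F
t=9: vr[D=512/263 E=2 G=2048/1277 H=5811200/3985517] → run H
t=10: vr[D=512/263 E=2 G=2048/1277 H=7118848/3985517] → run G
t=11: vr[D=512/263 E=2 H=7118848/3985517] → run H
t=12: vr[D=512/263 E=2 H=8426496/3985517] → run D
t=13: vr[D=1024/263 E=2 H=8426496/3985517] → run E
t=14: vr[D=1024/263 E=3 H=8426496/3985517] → run H
t=15: vr[D=1024/263 E=3 H=9734144/3985517] → run H
t=16: vr[D=1024/263 E=3 H=11041792/3985517] → run H
t=17: vr[D=1024/263 E=3] → run E
t=18: vr[D=1024/263 E=4] → run D
t=19: vr[D=1536/263 E=4] → run E
t=20: vr[D=1536/263] → run D
t=21: vr[D=2048/263] → run D
t=22: vr[D=2560/263] → run D
t=23: vr[D=3072/263] → run D
t=24: vr[D=3584/263] → run D
t=25: (idle)
t=26: (idle)
t=27: (idle)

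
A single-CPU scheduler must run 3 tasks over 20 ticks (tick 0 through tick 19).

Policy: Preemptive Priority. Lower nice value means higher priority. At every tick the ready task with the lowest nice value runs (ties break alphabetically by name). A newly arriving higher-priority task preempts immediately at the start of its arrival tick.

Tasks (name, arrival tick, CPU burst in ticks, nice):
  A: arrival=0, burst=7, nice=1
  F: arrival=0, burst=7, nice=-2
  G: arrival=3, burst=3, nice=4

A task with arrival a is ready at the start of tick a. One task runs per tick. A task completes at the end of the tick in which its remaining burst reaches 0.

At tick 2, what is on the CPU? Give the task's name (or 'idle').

running at tick 2 = F

t=0: ready={A,F} → run F
t=1: ready={A,F} → run F
t=2: ready={A,F} → run F
t=3: ready={A,F,G} → run F
t=4: ready={A,F,G} → run F
t=5: ready={A,F,G} → run F
t=6: ready={A,F,G} → run F
t=7: ready={A,G} → run A
t=8: ready={A,G} → run A
t=9: ready={A,G} → run A
t=10: ready={A,G} → run A
t=11: ready={A,G} → run A
t=12: ready={A,G} → run A
t=13: ready={A,G} → run A
t=14: ready={G} → run G
t=15: ready={G} → run G
t=16: ready={G} → run G
t=17: (idle)
t=18: (idle)
t=19: (idle)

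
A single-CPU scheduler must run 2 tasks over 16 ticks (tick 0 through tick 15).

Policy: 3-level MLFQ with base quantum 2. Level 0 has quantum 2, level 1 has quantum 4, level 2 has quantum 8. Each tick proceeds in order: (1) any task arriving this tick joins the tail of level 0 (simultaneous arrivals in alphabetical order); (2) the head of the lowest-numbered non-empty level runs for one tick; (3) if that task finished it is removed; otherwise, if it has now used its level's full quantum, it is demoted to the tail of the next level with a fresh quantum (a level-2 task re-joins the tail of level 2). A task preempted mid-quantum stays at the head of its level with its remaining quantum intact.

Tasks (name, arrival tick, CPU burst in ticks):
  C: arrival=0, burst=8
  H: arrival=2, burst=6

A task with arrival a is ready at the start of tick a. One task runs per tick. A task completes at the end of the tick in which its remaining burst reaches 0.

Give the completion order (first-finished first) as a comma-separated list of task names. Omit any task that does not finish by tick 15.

completion order = H, C

t=0: L0/L1/L2 = C/-/- → run C
t=1: L0/L1/L2 = C/-/- → run C
t=2: L0/L1/L2 = H/C/- → run H
t=3: L0/L1/L2 = H/C/- → run H
t=4: L0/L1/L2 = -/CH/- → run C
t=5: L0/L1/L2 = -/CH/- → run C
t=6: L0/L1/L2 = -/CH/- → run C
t=7: L0/L1/L2 = -/CH/- → run C
t=8: L0/L1/L2 = -/H/C → run H
t=9: L0/L1/L2 = -/H/C → run H
t=10: L0/L1/L2 = -/H/C → run H
t=11: L0/L1/L2 = -/H/C → run H
t=12: L0/L1/L2 = -/-/C → run C
t=13: L0/L1/L2 = -/-/C → run C
t=14: (idle)
t=15: (idle)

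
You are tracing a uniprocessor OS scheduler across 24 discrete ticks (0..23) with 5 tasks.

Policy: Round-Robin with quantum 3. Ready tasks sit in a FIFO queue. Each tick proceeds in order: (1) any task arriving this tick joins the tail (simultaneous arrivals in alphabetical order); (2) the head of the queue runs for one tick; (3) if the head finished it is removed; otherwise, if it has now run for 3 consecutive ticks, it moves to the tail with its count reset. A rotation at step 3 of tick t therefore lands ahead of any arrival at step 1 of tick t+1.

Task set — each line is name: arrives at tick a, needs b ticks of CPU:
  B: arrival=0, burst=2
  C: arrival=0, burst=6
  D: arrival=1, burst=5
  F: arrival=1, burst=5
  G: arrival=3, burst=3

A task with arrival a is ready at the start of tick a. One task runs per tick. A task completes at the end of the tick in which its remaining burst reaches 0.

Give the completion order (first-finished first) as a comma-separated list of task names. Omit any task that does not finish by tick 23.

t=0: queue=[B,C] q_used=0 → run B
t=1: queue=[B,C,D,F] q_used=1 → run B
t=2: queue=[C,D,F] q_used=0 → run C
t=3: queue=[C,D,F,G] q_used=1 → run C
t=4: queue=[C,D,F,G] q_used=2 → run C
t=5: queue=[D,F,G,C] q_used=0 → run D
t=6: queue=[D,F,G,C] q_used=1 → run D
t=7: queue=[D,F,G,C] q_used=2 → run D
t=8: queue=[F,G,C,D] q_used=0 → run F
t=9: queue=[F,G,C,D] q_used=1 → run F
t=10: queue=[F,G,C,D] q_used=2 → run F
t=11: queue=[G,C,D,F] q_used=0 → run G
t=12: queue=[G,C,D,F] q_used=1 → run G
t=13: queue=[G,C,D,F] q_used=2 → run G
t=14: queue=[C,D,F] q_used=0 → run C
t=15: queue=[C,D,F] q_used=1 → run C
t=16: queue=[C,D,F] q_used=2 → run C
t=17: queue=[D,F] q_used=0 → run D
t=18: queue=[D,F] q_used=1 → run D
t=19: queue=[F] q_used=0 → run F
t=20: queue=[F] q_used=1 → run F
t=21: (idle)
t=22: (idle)
t=23: (idle)

completion order = B, G, C, D, F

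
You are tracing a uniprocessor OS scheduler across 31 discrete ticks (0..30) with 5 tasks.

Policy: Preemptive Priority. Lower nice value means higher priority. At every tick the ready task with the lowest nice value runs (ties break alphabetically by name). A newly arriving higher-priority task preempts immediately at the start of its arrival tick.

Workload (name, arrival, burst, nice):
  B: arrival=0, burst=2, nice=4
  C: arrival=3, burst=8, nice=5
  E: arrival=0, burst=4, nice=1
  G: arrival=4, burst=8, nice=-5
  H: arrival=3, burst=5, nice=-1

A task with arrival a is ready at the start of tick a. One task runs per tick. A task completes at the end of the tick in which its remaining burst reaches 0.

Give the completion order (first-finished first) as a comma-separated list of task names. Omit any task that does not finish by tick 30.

completion order = G, H, E, B, C

t=0: ready={B,E} → run E
t=1: ready={B,E} → run E
t=2: ready={B,E} → run E
t=3: ready={B,C,E,H} → run H
t=4: ready={B,C,E,G,H} → run G
t=5: ready={B,C,E,G,H} → run G
t=6: ready={B,C,E,G,H} → run G
t=7: ready={B,C,E,G,H} → run G
t=8: ready={B,C,E,G,H} → run G
t=9: ready={B,C,E,G,H} → run G
t=10: ready={B,C,E,G,H} → run G
t=11: ready={B,C,E,G,H} → run G
t=12: ready={B,C,E,H} → run H
t=13: ready={B,C,E,H} → run H
t=14: ready={B,C,E,H} → run H
t=15: ready={B,C,E,H} → run H
t=16: ready={B,C,E} → run E
t=17: ready={B,C} → run B
t=18: ready={B,C} → run B
t=19: ready={C} → run C
t=20: ready={C} → run C
t=21: ready={C} → run C
t=22: ready={C} → run C
t=23: ready={C} → run C
t=24: ready={C} → run C
t=25: ready={C} → run C
t=26: ready={C} → run C
t=27: (idle)
t=28: (idle)
t=29: (idle)
t=30: (idle)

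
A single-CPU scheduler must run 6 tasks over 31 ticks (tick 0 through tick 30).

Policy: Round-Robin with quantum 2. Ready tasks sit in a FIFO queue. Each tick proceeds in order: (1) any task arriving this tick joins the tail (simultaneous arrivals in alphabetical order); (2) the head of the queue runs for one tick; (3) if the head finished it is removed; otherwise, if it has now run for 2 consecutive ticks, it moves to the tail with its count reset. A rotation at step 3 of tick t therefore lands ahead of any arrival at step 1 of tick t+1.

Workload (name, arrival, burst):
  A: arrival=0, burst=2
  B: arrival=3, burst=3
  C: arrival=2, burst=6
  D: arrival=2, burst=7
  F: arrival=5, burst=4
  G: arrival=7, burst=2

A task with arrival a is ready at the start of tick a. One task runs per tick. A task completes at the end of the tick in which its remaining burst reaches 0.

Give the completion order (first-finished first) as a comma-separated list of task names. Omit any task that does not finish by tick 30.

t=0: queue=[A] q_used=0 → run A
t=1: queue=[A] q_used=1 → run A
t=2: queue=[C,D] q_used=0 → run C
t=3: queue=[C,D,B] q_used=1 → run C
t=4: queue=[D,B,C] q_used=0 → run D
t=5: queue=[D,B,C,F] q_used=1 → run D
t=6: queue=[B,C,F,D] q_used=0 → run B
t=7: queue=[B,C,F,D,G] q_used=1 → run B
t=8: queue=[C,F,D,G,B] q_used=0 → run C
t=9: queue=[C,F,D,G,B] q_used=1 → run C
t=10: queue=[F,D,G,B,C] q_used=0 → run F
t=11: queue=[F,D,G,B,C] q_used=1 → run F
t=12: queue=[D,G,B,C,F] q_used=0 → run D
t=13: queue=[D,G,B,C,F] q_used=1 → run D
t=14: queue=[G,B,C,F,D] q_used=0 → run G
t=15: queue=[G,B,C,F,D] q_used=1 → run G
t=16: queue=[B,C,F,D] q_used=0 → run B
t=17: queue=[C,F,D] q_used=0 → run C
t=18: queue=[C,F,D] q_used=1 → run C
t=19: queue=[F,D] q_used=0 → run F
t=20: queue=[F,D] q_used=1 → run F
t=21: queue=[D] q_used=0 → run D
t=22: queue=[D] q_used=1 → run D
t=23: queue=[D] q_used=0 → run D
t=24: (idle)
t=25: (idle)
t=26: (idle)
t=27: (idle)
t=28: (idle)
t=29: (idle)
t=30: (idle)

completion order = A, G, B, C, F, D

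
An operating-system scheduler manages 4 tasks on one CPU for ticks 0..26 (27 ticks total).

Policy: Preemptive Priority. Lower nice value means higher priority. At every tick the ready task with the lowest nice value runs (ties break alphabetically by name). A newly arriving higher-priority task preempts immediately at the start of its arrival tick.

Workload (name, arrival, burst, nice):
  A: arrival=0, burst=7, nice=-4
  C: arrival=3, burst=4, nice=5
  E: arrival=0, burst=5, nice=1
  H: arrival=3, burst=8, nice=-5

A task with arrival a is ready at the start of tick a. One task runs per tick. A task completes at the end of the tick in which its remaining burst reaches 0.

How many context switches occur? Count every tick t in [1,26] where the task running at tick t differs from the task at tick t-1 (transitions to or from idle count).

t=0: ready={A,E} → run A
t=1: ready={A,E} → run A
t=2: ready={A,E} → run A
t=3: ready={A,C,E,H} → run H
t=4: ready={A,C,E,H} → run H
t=5: ready={A,C,E,H} → run H
t=6: ready={A,C,E,H} → run H
t=7: ready={A,C,E,H} → run H
t=8: ready={A,C,E,H} → run H
t=9: ready={A,C,E,H} → run H
t=10: ready={A,C,E,H} → run H
t=11: ready={A,C,E} → run A
t=12: ready={A,C,E} → run A
t=13: ready={A,C,E} → run A
t=14: ready={A,C,E} → run A
t=15: ready={C,E} → run E
t=16: ready={C,E} → run E
t=17: ready={C,E} → run E
t=18: ready={C,E} → run E
t=19: ready={C,E} → run E
t=20: ready={C} → run C
t=21: ready={C} → run C
t=22: ready={C} → run C
t=23: ready={C} → run C
t=24: (idle)
t=25: (idle)
t=26: (idle)

context switches = 5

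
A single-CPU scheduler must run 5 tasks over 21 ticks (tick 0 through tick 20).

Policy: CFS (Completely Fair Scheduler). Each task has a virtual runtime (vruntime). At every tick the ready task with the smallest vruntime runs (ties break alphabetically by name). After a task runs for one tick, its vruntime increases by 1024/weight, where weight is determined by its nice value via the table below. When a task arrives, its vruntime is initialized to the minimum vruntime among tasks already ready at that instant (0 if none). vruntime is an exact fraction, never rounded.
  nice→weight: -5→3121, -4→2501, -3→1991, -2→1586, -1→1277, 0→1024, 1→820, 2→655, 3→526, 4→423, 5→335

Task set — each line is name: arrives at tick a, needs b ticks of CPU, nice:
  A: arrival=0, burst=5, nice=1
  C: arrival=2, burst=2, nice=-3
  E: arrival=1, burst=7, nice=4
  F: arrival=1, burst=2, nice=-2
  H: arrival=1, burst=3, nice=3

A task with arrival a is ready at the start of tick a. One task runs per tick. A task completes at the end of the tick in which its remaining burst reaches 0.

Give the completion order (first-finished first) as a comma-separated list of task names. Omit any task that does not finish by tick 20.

t=0: vr[A=0] → run A
t=1: vr[A=256/205 E=256/205 F=256/205 H=256/205] → run A
t=2: vr[A=512/205 C=256/205 E=256/205 F=256/205 H=256/205] → run C
t=3: vr[A=512/205 C=719616/408155 E=256/205 F=256/205 H=256/205] → run E
t=4: vr[A=512/205 C=719616/408155 E=318208/86715 F=256/205 H=256/205] → run F
t=5: vr[A=512/205 C=719616/408155 E=318208/86715 F=307968/162565 H=256/205] → run H
t=6: vr[A=512/205 C=719616/408155 E=318208/86715 F=307968/162565 H=172288/53915] → run C
t=7: vr[A=512/205 E=318208/86715 F=307968/162565 H=172288/53915] → run F
t=8: vr[A=512/205 E=318208/86715 H=172288/53915] → run A
t=9: vr[A=768/205 E=318208/86715 H=172288/53915] → run H
t=10: vr[A=768/205 E=318208/86715 H=277248/53915] → run E
t=11: vr[A=768/205 E=528128/86715 H=277248/53915] → run A
t=12: vr[A=1024/205 E=528128/86715 H=277248/53915] → run A
t=13: vr[E=528128/86715 H=277248/53915] → run H
t=14: vr[E=528128/86715] → run E
t=15: vr[E=246016/28905] → run E
t=16: vr[E=947968/86715] → run E
t=17: vr[E=1157888/86715] → run E
t=18: vr[E=455936/28905] → run E
t=19: (idle)
t=20: (idle)

completion order = C, F, A, H, E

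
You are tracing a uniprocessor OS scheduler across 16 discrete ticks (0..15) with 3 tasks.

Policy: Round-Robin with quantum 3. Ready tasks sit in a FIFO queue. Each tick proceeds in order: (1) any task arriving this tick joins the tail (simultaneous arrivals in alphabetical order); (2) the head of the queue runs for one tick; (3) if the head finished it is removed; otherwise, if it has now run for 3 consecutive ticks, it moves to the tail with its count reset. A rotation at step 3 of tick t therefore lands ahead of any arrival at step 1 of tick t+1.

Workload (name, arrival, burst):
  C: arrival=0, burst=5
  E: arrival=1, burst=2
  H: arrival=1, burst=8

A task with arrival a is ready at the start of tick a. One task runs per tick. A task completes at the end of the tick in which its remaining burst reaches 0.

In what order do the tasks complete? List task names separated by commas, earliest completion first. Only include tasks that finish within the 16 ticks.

completion order = E, C, H

t=0: queue=[C] q_used=0 → run C
t=1: queue=[C,E,H] q_used=1 → run C
t=2: queue=[C,E,H] q_used=2 → run C
t=3: queue=[E,H,C] q_used=0 → run E
t=4: queue=[E,H,C] q_used=1 → run E
t=5: queue=[H,C] q_used=0 → run H
t=6: queue=[H,C] q_used=1 → run H
t=7: queue=[H,C] q_used=2 → run H
t=8: queue=[C,H] q_used=0 → run C
t=9: queue=[C,H] q_used=1 → run C
t=10: queue=[H] q_used=0 → run H
t=11: queue=[H] q_used=1 → run H
t=12: queue=[H] q_used=2 → run H
t=13: queue=[H] q_used=0 → run H
t=14: queue=[H] q_used=1 → run H
t=15: (idle)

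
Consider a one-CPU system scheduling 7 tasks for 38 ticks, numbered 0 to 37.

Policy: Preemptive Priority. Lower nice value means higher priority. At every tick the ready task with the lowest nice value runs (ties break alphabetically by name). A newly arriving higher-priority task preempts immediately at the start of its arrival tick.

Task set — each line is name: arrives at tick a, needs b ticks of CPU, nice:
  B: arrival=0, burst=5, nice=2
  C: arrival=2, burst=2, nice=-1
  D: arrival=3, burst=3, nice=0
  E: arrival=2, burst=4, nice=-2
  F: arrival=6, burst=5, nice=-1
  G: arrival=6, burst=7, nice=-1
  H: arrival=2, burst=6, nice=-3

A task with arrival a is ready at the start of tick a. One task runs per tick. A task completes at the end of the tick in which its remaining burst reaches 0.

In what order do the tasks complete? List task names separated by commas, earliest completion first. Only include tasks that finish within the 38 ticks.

t=0: ready={B} → run B
t=1: ready={B} → run B
t=2: ready={B,C,E,H} → run H
t=3: ready={B,C,D,E,H} → run H
t=4: ready={B,C,D,E,H} → run H
t=5: ready={B,C,D,E,H} → run H
t=6: ready={B,C,D,E,F,G,H} → run H
t=7: ready={B,C,D,E,F,G,H} → run H
t=8: ready={B,C,D,E,F,G} → run E
t=9: ready={B,C,D,E,F,G} → run E
t=10: ready={B,C,D,E,F,G} → run E
t=11: ready={B,C,D,E,F,G} → run E
t=12: ready={B,C,D,F,G} → run C
t=13: ready={B,C,D,F,G} → run C
t=14: ready={B,D,F,G} → run F
t=15: ready={B,D,F,G} → run F
t=16: ready={B,D,F,G} → run F
t=17: ready={B,D,F,G} → run F
t=18: ready={B,D,F,G} → run F
t=19: ready={B,D,G} → run G
t=20: ready={B,D,G} → run G
t=21: ready={B,D,G} → run G
t=22: ready={B,D,G} → run G
t=23: ready={B,D,G} → run G
t=24: ready={B,D,G} → run G
t=25: ready={B,D,G} → run G
t=26: ready={B,D} → run D
t=27: ready={B,D} → run D
t=28: ready={B,D} → run D
t=29: ready={B} → run B
t=30: ready={B} → run B
t=31: ready={B} → run B
t=32: (idle)
t=33: (idle)
t=34: (idle)
t=35: (idle)
t=36: (idle)
t=37: (idle)

completion order = H, E, C, F, G, D, B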